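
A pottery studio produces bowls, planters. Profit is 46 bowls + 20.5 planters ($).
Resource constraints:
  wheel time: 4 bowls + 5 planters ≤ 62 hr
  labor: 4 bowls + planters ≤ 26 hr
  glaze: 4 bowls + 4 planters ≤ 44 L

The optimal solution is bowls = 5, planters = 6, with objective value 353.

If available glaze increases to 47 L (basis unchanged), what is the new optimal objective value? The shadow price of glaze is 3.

Δb = 3, so new z* = 353 + (3)·(3) = 353 + 9 = 362.

362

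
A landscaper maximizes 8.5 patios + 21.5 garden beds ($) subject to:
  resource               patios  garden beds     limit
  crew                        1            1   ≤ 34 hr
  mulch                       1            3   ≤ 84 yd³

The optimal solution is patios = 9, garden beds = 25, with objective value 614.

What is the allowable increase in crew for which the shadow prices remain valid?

Binding constraints: crew, mulch. The basis is B = [[1,1],[1,3]] with det 2.
Per unit increase in crew, x* moves by d = (1.5, -0.5).
The basis stays optimal until garden beds reaches 0; allowable increase = 50 hr.

50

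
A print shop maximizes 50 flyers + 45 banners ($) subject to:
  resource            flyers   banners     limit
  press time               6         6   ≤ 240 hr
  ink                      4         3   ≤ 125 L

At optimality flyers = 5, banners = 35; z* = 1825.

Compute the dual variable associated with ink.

At the optimum: press time uses 240 of 240 (binding); ink uses 125 of 125 (binding).
Dual feasibility on the basic columns requires 6·y_press time + 4·y_ink = 50, 6·y_press time + 3·y_ink = 45.
Solving: y_press time = 5, y_ink = 5.
Shadow price of ink = 5.

5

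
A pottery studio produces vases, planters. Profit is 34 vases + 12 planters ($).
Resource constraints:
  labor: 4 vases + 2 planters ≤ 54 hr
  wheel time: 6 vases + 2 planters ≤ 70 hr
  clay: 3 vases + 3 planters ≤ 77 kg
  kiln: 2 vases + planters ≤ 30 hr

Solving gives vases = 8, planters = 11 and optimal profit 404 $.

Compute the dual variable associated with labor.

Check each constraint at x*: labor 54/54 (tight); wheel time 70/70 (tight); clay 57/77 (slack 20); kiln 27/30 (slack 3).
Slack constraints have shadow price 0 (complementary slackness).
The binding rows give the dual system: 4·y_labor + 6·y_wheel time = 34 and 2·y_labor + 2·y_wheel time = 12.
This yields shadow prices y_labor = 1, y_wheel time = 5.
Shadow price of labor = 1.

1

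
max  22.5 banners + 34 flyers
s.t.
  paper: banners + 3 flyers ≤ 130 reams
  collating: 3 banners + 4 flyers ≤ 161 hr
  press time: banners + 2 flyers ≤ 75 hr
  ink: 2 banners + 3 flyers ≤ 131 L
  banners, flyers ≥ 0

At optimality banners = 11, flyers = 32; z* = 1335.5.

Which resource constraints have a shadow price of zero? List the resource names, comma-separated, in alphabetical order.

paper: 107/130 (slack 23)
collating: 161/161 (binding)
press time: 75/75 (binding)
ink: 118/131 (slack 13)
By complementary slackness, a constraint with positive slack has shadow price 0 → ink, paper.

ink, paper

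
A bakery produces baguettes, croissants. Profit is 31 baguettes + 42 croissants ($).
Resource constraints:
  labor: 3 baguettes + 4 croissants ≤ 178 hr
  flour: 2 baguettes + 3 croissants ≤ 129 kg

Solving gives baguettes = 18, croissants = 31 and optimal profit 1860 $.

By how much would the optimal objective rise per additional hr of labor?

9

Check each constraint at x*: labor 178/178 (tight); flour 129/129 (tight).
The binding rows give the dual system: 3·y_labor + 2·y_flour = 31 and 4·y_labor + 3·y_flour = 42.
→ y_labor = 9 and y_flour = 2.
Shadow price of labor = 9.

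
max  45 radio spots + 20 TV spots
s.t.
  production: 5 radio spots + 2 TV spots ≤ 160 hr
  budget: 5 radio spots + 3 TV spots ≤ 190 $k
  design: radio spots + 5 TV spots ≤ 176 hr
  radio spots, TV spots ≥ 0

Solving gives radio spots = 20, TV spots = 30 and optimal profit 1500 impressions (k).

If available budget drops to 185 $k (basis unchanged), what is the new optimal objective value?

1490

Binding: production and budget. Non-binding: design (6 unused).
Slack constraints have shadow price 0 (complementary slackness).
From A_Bᵀ y = c: 5·y_production + 5·y_budget = 45; 2·y_production + 3·y_budget = 20.
→ y_production = 7 and y_budget = 2.
Δz = y_budget·Δb = 2 × (-5) = -10, so new z* = 1500 − 10 = 1490.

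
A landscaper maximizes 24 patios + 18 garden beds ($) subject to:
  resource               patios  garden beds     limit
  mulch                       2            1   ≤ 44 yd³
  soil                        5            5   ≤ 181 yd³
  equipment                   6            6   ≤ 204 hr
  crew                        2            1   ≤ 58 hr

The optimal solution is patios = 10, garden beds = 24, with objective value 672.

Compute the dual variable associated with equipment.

At the optimum: mulch uses 44 of 44 (binding); soil uses 170 of 181 (slack = 11); equipment uses 204 of 204 (binding); crew uses 44 of 58 (slack = 14).
By complementary slackness, y = 0 for the non-binding constraints.
The binding rows give the dual system: 2·y_mulch + 6·y_equipment = 24 and 1·y_mulch + 6·y_equipment = 18.
This yields shadow prices y_mulch = 6, y_equipment = 2.
Shadow price of equipment = 2.

2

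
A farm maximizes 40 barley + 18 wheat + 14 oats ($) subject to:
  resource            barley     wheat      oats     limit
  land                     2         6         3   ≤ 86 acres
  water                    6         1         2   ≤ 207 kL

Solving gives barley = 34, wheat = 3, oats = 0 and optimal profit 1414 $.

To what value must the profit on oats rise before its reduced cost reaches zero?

18

Both land and water are binding at x*.
Dual feasibility on the basic columns requires 2·y_land + 6·y_water = 40, 6·y_land + 1·y_water = 18.
Solving: y_land = 2, y_water = 6.
oats enters the basis when its profit ≥ yᵀa₃ = 2·3 + 6·2 = 18.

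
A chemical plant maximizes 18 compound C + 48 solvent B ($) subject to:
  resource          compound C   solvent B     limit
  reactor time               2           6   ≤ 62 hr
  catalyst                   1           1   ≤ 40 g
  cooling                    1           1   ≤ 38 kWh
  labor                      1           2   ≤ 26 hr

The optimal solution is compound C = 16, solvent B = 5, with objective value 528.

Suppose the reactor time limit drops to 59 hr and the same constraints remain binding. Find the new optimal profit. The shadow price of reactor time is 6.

510

Δb = -3, so new z* = 528 + (6)·(-3) = 528 − 18 = 510.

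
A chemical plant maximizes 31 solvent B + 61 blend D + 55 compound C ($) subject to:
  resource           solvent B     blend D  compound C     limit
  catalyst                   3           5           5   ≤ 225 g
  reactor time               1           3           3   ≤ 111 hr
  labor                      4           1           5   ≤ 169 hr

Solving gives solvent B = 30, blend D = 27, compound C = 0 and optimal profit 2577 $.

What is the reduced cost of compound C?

At the optimum: catalyst uses 225 of 225 (binding); reactor time uses 111 of 111 (binding); labor uses 147 of 169 (slack = 22).
Slack constraints have shadow price 0 (complementary slackness).
From A_Bᵀ y = c: 3·y_catalyst + 1·y_reactor time = 31; 5·y_catalyst + 3·y_reactor time = 61.
This yields shadow prices y_catalyst = 8, y_reactor time = 7.
Reduced cost of compound C: c₃ − yᵀa₃ = 55 − (8·5 + 7·3) = 55 − 61 = -6.

-6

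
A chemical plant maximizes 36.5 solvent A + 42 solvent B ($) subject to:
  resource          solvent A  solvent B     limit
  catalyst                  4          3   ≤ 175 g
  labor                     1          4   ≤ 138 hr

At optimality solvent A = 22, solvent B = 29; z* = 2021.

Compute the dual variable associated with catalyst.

8

Check each constraint at x*: catalyst 175/175 (tight); labor 138/138 (tight).
From A_Bᵀ y = c: 4·y_catalyst + 1·y_labor = 36.5; 3·y_catalyst + 4·y_labor = 42.
Solving: y_catalyst = 8, y_labor = 4.5.
Shadow price of catalyst = 8.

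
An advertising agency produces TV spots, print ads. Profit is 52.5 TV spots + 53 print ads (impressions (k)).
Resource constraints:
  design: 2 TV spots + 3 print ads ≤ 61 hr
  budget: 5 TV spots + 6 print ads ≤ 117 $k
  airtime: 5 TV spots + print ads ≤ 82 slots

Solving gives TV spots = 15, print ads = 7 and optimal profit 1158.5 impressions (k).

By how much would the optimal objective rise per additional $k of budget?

8.5

Check each constraint at x*: design 51/61 (slack 10); budget 117/117 (tight); airtime 82/82 (tight).
By complementary slackness, y = 0 for the non-binding constraint.
The binding rows give the dual system: 5·y_budget + 5·y_airtime = 52.5 and 6·y_budget + 1·y_airtime = 53.
This yields shadow prices y_budget = 8.5, y_airtime = 2.
Shadow price of budget = 8.5.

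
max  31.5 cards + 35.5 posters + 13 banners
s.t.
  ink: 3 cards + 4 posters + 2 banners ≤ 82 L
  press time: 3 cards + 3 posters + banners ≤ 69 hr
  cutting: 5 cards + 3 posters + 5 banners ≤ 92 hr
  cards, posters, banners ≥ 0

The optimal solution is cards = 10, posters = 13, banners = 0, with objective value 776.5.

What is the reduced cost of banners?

-1.5

At the optimum: ink uses 82 of 82 (binding); press time uses 69 of 69 (binding); cutting uses 89 of 92 (slack = 3).
Slack constraints have shadow price 0 (complementary slackness).
From A_Bᵀ y = c: 3·y_ink + 3·y_press time = 31.5; 4·y_ink + 3·y_press time = 35.5.
→ y_ink = 4 and y_press time = 6.5.
Reduced cost of banners: c₃ − yᵀa₃ = 13 − (4·2 + 6.5·1) = 13 − 14.5 = -1.5.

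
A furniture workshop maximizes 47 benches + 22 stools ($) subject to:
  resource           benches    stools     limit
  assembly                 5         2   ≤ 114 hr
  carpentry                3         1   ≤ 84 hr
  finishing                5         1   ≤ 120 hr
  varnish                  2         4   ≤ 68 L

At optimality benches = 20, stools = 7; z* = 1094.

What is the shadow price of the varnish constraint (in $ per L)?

1

Check each constraint at x*: assembly 114/114 (tight); carpentry 67/84 (slack 17); finishing 107/120 (slack 13); varnish 68/68 (tight).
Since carpentry, finishing are not tight, their duals are 0.
The binding rows give the dual system: 5·y_assembly + 2·y_varnish = 47 and 2·y_assembly + 4·y_varnish = 22.
→ y_assembly = 9 and y_varnish = 1.
Shadow price of varnish = 1.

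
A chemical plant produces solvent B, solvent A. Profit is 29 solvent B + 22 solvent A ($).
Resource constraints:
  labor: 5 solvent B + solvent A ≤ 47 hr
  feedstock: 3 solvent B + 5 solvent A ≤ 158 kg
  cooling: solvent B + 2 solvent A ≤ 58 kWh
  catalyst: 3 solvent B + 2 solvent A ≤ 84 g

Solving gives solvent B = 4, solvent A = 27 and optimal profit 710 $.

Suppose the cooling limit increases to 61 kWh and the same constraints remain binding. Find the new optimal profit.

At the optimum: labor uses 47 of 47 (binding); feedstock uses 147 of 158 (slack = 11); cooling uses 58 of 58 (binding); catalyst uses 66 of 84 (slack = 18).
Since feedstock, catalyst are not tight, their duals are 0.
The binding rows give the dual system: 5·y_labor + 1·y_cooling = 29 and 1·y_labor + 2·y_cooling = 22.
This yields shadow prices y_labor = 4, y_cooling = 9.
Δz = y_cooling·Δb = 9 × (3) = 27, so new z* = 710 + 27 = 737.

737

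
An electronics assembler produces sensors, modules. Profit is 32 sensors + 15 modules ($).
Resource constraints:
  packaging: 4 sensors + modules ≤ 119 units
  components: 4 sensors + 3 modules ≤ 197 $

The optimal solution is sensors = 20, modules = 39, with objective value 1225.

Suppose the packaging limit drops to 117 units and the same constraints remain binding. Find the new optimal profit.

1216

Check each constraint at x*: packaging 119/119 (tight); components 197/197 (tight).
From A_Bᵀ y = c: 4·y_packaging + 4·y_components = 32; 1·y_packaging + 3·y_components = 15.
→ y_packaging = 4.5 and y_components = 3.5.
Δz = y_packaging·Δb = 4.5 × (-2) = -9, so new z* = 1225 − 9 = 1216.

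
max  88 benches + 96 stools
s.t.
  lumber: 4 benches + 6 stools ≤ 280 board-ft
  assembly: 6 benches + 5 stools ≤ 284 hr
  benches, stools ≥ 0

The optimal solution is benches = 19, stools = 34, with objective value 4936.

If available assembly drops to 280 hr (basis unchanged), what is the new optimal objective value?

Check each constraint at x*: lumber 280/280 (tight); assembly 284/284 (tight).
From A_Bᵀ y = c: 4·y_lumber + 6·y_assembly = 88; 6·y_lumber + 5·y_assembly = 96.
→ y_lumber = 8.5 and y_assembly = 9.
Δz = y_assembly·Δb = 9 × (-4) = -36, so new z* = 4936 − 36 = 4900.

4900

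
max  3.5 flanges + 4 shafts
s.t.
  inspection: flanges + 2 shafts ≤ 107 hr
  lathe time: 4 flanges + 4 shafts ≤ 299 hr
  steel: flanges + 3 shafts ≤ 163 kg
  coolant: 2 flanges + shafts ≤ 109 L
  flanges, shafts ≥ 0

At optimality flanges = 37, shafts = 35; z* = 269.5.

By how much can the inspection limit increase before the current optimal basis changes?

Binding constraints: inspection, coolant. The basis is B = [[1,2],[2,1]] with det -3.
Per unit increase in inspection, x* moves by d = (-0.3333, 0.6667).
The basis stays optimal until lathe time becomes binding; allowable increase = 8.25 hr.

8.25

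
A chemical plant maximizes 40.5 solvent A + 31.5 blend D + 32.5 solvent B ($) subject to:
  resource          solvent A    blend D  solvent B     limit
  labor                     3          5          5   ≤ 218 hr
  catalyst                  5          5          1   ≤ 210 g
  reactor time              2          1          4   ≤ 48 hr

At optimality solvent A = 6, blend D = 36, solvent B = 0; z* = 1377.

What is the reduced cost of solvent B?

Binding: catalyst and reactor time. Non-binding: labor (20 unused).
By complementary slackness, y = 0 for the non-binding constraint.
Dual feasibility on the basic columns requires 5·y_catalyst + 2·y_reactor time = 40.5, 5·y_catalyst + 1·y_reactor time = 31.5.
Solving: y_catalyst = 4.5, y_reactor time = 9.
Reduced cost of solvent B: c₃ − yᵀa₃ = 32.5 − (4.5·1 + 9·4) = 32.5 − 40.5 = -8.

-8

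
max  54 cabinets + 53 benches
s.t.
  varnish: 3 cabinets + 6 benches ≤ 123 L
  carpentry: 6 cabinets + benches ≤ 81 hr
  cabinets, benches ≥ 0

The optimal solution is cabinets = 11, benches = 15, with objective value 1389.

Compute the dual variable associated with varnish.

Both varnish and carpentry are binding at x*.
Dual feasibility on the basic columns requires 3·y_varnish + 6·y_carpentry = 54, 6·y_varnish + 1·y_carpentry = 53.
→ y_varnish = 8 and y_carpentry = 5.
Shadow price of varnish = 8.

8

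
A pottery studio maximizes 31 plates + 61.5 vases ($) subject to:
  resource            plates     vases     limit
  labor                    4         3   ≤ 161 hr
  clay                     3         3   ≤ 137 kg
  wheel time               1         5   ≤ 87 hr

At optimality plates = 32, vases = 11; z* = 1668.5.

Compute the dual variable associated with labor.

Check each constraint at x*: labor 161/161 (tight); clay 129/137 (slack 8); wheel time 87/87 (tight).
Since clay is not tight, its dual is 0.
Dual feasibility on the basic columns requires 4·y_labor + 1·y_wheel time = 31, 3·y_labor + 5·y_wheel time = 61.5.
→ y_labor = 5.5 and y_wheel time = 9.
Shadow price of labor = 5.5.

5.5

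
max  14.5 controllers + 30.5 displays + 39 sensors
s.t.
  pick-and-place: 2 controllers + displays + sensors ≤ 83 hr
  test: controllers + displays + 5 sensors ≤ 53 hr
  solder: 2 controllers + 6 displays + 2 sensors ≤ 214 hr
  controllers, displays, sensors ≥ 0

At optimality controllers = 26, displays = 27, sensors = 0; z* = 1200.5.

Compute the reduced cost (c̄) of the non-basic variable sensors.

Binding: test and solder. Non-binding: pick-and-place (4 unused).
Slack constraints have shadow price 0 (complementary slackness).
From A_Bᵀ y = c: 1·y_test + 2·y_solder = 14.5; 1·y_test + 6·y_solder = 30.5.
This yields shadow prices y_test = 6.5, y_solder = 4.
Reduced cost of sensors: c₃ − yᵀa₃ = 39 − (6.5·5 + 4·2) = 39 − 40.5 = -1.5.

-1.5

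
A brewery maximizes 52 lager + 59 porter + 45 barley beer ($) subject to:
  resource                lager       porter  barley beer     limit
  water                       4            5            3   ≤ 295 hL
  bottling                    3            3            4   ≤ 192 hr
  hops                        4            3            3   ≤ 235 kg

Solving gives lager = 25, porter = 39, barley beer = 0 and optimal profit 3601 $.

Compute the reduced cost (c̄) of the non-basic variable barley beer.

At the optimum: water uses 295 of 295 (binding); bottling uses 192 of 192 (binding); hops uses 217 of 235 (slack = 18).
Since hops is not tight, its dual is 0.
The binding rows give the dual system: 4·y_water + 3·y_bottling = 52 and 5·y_water + 3·y_bottling = 59.
This yields shadow prices y_water = 7, y_bottling = 8.
Reduced cost of barley beer: c₃ − yᵀa₃ = 45 − (7·3 + 8·4) = 45 − 53 = -8.

-8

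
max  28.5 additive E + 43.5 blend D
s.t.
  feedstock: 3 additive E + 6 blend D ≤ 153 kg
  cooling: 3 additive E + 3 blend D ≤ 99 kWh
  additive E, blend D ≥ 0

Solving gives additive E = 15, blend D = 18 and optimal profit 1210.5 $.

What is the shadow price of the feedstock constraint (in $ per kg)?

5

Check each constraint at x*: feedstock 153/153 (tight); cooling 99/99 (tight).
The binding rows give the dual system: 3·y_feedstock + 3·y_cooling = 28.5 and 6·y_feedstock + 3·y_cooling = 43.5.
This yields shadow prices y_feedstock = 5, y_cooling = 4.5.
Shadow price of feedstock = 5.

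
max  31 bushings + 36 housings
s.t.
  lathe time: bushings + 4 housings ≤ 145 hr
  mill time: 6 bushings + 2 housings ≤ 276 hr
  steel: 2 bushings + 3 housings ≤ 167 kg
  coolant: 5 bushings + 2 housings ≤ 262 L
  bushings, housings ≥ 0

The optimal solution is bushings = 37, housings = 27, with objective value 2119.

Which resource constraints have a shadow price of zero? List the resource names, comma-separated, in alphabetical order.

lathe time: 145/145 (binding)
mill time: 276/276 (binding)
steel: 155/167 (slack 12)
coolant: 239/262 (slack 23)
By complementary slackness, a constraint with positive slack has shadow price 0 → coolant, steel.

coolant, steel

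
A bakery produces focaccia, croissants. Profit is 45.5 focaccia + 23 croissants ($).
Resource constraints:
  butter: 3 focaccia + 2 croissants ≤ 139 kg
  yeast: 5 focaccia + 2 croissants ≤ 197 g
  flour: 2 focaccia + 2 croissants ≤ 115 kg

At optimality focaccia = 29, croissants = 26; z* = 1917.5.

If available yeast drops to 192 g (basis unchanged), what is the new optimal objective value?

1890

Check each constraint at x*: butter 139/139 (tight); yeast 197/197 (tight); flour 110/115 (slack 5).
Slack constraints have shadow price 0 (complementary slackness).
From A_Bᵀ y = c: 3·y_butter + 5·y_yeast = 45.5; 2·y_butter + 2·y_yeast = 23.
→ y_butter = 6 and y_yeast = 5.5.
Δz = y_yeast·Δb = 5.5 × (-5) = -27.5, so new z* = 1917.5 − 27.5 = 1890.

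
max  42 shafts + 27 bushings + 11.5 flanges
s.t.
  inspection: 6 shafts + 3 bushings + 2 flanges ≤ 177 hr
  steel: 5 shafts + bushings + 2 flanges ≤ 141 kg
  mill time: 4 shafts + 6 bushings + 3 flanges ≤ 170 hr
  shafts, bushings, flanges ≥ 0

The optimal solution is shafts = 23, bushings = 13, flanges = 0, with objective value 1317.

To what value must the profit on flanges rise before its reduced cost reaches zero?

Binding: inspection and mill time. Non-binding: steel (13 unused).
Slack constraints have shadow price 0 (complementary slackness).
Dual feasibility on the basic columns requires 6·y_inspection + 4·y_mill time = 42, 3·y_inspection + 6·y_mill time = 27.
Solving: y_inspection = 6, y_mill time = 1.5.
flanges enters the basis when its profit ≥ yᵀa₃ = 6·2 + 1.5·3 = 16.5.

16.5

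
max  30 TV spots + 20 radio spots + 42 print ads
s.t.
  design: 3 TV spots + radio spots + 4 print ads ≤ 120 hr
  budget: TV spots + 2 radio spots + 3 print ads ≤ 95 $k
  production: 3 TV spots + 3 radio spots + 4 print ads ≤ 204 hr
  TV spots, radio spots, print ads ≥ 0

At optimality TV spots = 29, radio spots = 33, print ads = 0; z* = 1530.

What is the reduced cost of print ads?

Binding: design and budget. Non-binding: production (18 unused).
Slack constraints have shadow price 0 (complementary slackness).
Dual feasibility on the basic columns requires 3·y_design + 1·y_budget = 30, 1·y_design + 2·y_budget = 20.
Solving: y_design = 8, y_budget = 6.
Reduced cost of print ads: c₃ − yᵀa₃ = 42 − (8·4 + 6·3) = 42 − 50 = -8.

-8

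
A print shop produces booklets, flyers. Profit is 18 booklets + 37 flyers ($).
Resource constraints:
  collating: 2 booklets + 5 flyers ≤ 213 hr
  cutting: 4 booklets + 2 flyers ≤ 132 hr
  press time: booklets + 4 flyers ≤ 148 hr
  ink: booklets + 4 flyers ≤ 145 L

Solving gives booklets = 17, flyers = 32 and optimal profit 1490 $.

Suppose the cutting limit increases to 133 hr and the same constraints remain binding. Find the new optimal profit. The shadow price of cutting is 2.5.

1492.5

Δb = 1, so new z* = 1490 + (2.5)·(1) = 1490 + 2.5 = 1492.5.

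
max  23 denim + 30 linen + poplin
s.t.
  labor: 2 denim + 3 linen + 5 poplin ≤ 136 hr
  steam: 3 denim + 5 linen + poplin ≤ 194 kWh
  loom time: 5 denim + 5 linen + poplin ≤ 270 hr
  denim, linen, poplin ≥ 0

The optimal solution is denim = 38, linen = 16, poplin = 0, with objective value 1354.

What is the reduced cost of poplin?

-5

Check each constraint at x*: labor 124/136 (slack 12); steam 194/194 (tight); loom time 270/270 (tight).
By complementary slackness, y = 0 for the non-binding constraint.
The binding rows give the dual system: 3·y_steam + 5·y_loom time = 23 and 5·y_steam + 5·y_loom time = 30.
This yields shadow prices y_steam = 3.5, y_loom time = 2.5.
Reduced cost of poplin: c₃ − yᵀa₃ = 1 − (3.5·1 + 2.5·1) = 1 − 6 = -5.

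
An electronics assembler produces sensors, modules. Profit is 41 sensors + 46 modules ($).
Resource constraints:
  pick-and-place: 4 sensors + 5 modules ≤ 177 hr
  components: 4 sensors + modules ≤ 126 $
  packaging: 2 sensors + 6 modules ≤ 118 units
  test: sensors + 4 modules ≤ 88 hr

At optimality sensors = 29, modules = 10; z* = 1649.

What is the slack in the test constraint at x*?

test used = 1·29 + 4·10 = 69; slack = 88 − 69 = 19.

19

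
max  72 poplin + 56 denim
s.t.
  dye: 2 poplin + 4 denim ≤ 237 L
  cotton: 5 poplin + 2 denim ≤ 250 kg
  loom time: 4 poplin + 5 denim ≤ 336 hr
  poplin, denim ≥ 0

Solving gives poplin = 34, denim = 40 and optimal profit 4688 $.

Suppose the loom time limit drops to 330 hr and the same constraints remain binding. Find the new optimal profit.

At the optimum: dye uses 228 of 237 (slack = 9); cotton uses 250 of 250 (binding); loom time uses 336 of 336 (binding).
By complementary slackness, y = 0 for the non-binding constraint.
Dual feasibility on the basic columns requires 5·y_cotton + 4·y_loom time = 72, 2·y_cotton + 5·y_loom time = 56.
→ y_cotton = 8 and y_loom time = 8.
Δz = y_loom time·Δb = 8 × (-6) = -48, so new z* = 4688 − 48 = 4640.

4640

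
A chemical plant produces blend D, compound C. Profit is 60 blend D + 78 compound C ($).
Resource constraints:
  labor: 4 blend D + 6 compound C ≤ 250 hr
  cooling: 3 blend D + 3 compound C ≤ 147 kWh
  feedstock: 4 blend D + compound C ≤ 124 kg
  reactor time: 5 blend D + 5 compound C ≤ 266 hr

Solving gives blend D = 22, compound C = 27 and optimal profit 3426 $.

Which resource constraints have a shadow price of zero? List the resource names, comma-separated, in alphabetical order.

feedstock, reactor time

labor: 250/250 (binding)
cooling: 147/147 (binding)
feedstock: 115/124 (slack 9)
reactor time: 245/266 (slack 21)
By complementary slackness, a constraint with positive slack has shadow price 0 → feedstock, reactor time.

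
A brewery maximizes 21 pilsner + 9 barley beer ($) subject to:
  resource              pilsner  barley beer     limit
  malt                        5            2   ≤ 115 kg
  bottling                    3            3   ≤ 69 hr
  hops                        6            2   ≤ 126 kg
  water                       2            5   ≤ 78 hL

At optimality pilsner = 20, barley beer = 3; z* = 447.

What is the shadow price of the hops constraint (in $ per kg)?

Check each constraint at x*: malt 106/115 (slack 9); bottling 69/69 (tight); hops 126/126 (tight); water 55/78 (slack 23).
Slack constraints have shadow price 0 (complementary slackness).
The binding rows give the dual system: 3·y_bottling + 6·y_hops = 21 and 3·y_bottling + 2·y_hops = 9.
→ y_bottling = 1 and y_hops = 3.
Shadow price of hops = 3.

3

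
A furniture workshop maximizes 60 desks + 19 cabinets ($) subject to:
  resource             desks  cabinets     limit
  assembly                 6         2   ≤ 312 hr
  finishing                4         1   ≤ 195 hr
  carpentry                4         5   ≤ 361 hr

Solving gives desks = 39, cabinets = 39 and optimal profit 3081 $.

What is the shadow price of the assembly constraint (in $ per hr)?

8

At the optimum: assembly uses 312 of 312 (binding); finishing uses 195 of 195 (binding); carpentry uses 351 of 361 (slack = 10).
By complementary slackness, y = 0 for the non-binding constraint.
The binding rows give the dual system: 6·y_assembly + 4·y_finishing = 60 and 2·y_assembly + 1·y_finishing = 19.
Solving: y_assembly = 8, y_finishing = 3.
Shadow price of assembly = 8.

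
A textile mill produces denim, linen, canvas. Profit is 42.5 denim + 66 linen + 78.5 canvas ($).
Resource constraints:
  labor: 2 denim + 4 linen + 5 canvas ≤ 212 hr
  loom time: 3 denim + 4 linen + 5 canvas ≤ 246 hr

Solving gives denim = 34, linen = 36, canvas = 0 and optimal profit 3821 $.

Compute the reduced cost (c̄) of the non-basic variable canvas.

-4

Both labor and loom time are binding at x*.
From A_Bᵀ y = c: 2·y_labor + 3·y_loom time = 42.5; 4·y_labor + 4·y_loom time = 66.
This yields shadow prices y_labor = 7, y_loom time = 9.5.
Reduced cost of canvas: c₃ − yᵀa₃ = 78.5 − (7·5 + 9.5·5) = 78.5 − 82.5 = -4.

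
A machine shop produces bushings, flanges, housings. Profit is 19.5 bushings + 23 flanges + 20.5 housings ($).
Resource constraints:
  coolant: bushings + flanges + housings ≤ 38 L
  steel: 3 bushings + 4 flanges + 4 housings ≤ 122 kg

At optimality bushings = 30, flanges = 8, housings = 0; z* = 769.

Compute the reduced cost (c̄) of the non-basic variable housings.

At the optimum: coolant uses 38 of 38 (binding); steel uses 122 of 122 (binding).
The binding rows give the dual system: 1·y_coolant + 3·y_steel = 19.5 and 1·y_coolant + 4·y_steel = 23.
This yields shadow prices y_coolant = 9, y_steel = 3.5.
Reduced cost of housings: c₃ − yᵀa₃ = 20.5 − (9·1 + 3.5·4) = 20.5 − 23 = -2.5.

-2.5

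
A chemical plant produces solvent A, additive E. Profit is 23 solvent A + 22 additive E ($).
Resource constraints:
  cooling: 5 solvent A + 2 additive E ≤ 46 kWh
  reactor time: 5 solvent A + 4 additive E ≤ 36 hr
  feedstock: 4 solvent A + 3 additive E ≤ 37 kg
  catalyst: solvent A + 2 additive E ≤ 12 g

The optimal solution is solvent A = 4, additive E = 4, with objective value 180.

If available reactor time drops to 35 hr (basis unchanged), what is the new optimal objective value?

Binding: reactor time and catalyst. Non-binding: cooling (18 unused), feedstock (9 unused).
Since cooling, feedstock are not tight, their duals are 0.
From A_Bᵀ y = c: 5·y_reactor time + 1·y_catalyst = 23; 4·y_reactor time + 2·y_catalyst = 22.
→ y_reactor time = 4 and y_catalyst = 3.
Δz = y_reactor time·Δb = 4 × (-1) = -4, so new z* = 180 − 4 = 176.

176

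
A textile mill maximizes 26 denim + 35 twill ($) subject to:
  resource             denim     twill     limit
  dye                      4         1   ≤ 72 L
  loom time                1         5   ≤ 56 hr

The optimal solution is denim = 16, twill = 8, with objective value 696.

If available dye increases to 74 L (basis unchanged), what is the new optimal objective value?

706

Both dye and loom time are binding at x*.
The binding rows give the dual system: 4·y_dye + 1·y_loom time = 26 and 1·y_dye + 5·y_loom time = 35.
Solving: y_dye = 5, y_loom time = 6.
Δz = y_dye·Δb = 5 × (2) = 10, so new z* = 696 + 10 = 706.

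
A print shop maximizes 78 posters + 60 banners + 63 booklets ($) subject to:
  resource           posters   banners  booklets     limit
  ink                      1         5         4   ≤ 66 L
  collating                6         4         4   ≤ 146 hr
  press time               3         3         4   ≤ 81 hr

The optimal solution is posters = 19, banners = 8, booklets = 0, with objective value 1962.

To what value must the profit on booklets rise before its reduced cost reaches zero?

At the optimum: ink uses 59 of 66 (slack = 7); collating uses 146 of 146 (binding); press time uses 81 of 81 (binding).
Since ink is not tight, its dual is 0.
From A_Bᵀ y = c: 6·y_collating + 3·y_press time = 78; 4·y_collating + 3·y_press time = 60.
This yields shadow prices y_collating = 9, y_press time = 8.
booklets enters the basis when its profit ≥ yᵀa₃ = 9·4 + 8·4 = 68.

68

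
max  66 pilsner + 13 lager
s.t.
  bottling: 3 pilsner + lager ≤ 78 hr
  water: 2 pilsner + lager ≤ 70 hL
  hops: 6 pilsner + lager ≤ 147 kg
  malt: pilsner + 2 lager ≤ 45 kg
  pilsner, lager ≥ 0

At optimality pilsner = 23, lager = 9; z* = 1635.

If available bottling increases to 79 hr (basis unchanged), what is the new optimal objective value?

Check each constraint at x*: bottling 78/78 (tight); water 55/70 (slack 15); hops 147/147 (tight); malt 41/45 (slack 4).
Since water, malt are not tight, their duals are 0.
The binding rows give the dual system: 3·y_bottling + 6·y_hops = 66 and 1·y_bottling + 1·y_hops = 13.
This yields shadow prices y_bottling = 4, y_hops = 9.
Δz = y_bottling·Δb = 4 × (1) = 4, so new z* = 1635 + 4 = 1639.

1639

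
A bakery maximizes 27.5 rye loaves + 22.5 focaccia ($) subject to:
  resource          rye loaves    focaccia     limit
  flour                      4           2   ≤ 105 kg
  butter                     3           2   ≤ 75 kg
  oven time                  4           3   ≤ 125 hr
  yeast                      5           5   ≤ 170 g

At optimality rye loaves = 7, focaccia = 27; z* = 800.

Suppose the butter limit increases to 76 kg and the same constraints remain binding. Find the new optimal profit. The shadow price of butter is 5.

Δb = 1, so new z* = 800 + (5)·(1) = 800 + 5 = 805.

805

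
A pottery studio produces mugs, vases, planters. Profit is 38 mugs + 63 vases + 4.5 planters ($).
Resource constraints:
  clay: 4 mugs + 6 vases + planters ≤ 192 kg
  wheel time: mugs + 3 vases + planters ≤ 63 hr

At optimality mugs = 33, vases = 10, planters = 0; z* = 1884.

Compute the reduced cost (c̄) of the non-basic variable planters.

Both clay and wheel time are binding at x*.
Dual feasibility on the basic columns requires 4·y_clay + 1·y_wheel time = 38, 6·y_clay + 3·y_wheel time = 63.
→ y_clay = 8.5 and y_wheel time = 4.
Reduced cost of planters: c₃ − yᵀa₃ = 4.5 − (8.5·1 + 4·1) = 4.5 − 12.5 = -8.

-8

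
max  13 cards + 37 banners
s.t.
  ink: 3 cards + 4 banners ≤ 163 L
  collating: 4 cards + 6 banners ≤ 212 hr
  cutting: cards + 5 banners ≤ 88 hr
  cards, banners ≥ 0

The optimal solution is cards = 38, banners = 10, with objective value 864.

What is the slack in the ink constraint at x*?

ink used = 3·38 + 4·10 = 154; slack = 163 − 154 = 9.

9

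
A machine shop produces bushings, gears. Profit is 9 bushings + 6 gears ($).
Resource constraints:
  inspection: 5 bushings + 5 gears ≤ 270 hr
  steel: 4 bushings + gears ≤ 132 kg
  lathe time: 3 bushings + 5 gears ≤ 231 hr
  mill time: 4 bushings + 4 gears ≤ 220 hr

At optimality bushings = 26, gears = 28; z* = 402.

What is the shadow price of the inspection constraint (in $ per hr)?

1

Binding: inspection and steel. Non-binding: lathe time (13 unused), mill time (4 unused).
By complementary slackness, y = 0 for the non-binding constraints.
The binding rows give the dual system: 5·y_inspection + 4·y_steel = 9 and 5·y_inspection + 1·y_steel = 6.
→ y_inspection = 1 and y_steel = 1.
Shadow price of inspection = 1.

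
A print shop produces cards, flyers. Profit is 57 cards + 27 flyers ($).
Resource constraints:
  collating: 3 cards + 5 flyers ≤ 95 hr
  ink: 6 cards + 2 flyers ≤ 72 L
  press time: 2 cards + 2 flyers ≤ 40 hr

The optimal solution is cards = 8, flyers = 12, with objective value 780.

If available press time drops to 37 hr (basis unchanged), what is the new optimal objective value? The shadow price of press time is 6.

762

Δb = -3, so new z* = 780 + (6)·(-3) = 780 − 18 = 762.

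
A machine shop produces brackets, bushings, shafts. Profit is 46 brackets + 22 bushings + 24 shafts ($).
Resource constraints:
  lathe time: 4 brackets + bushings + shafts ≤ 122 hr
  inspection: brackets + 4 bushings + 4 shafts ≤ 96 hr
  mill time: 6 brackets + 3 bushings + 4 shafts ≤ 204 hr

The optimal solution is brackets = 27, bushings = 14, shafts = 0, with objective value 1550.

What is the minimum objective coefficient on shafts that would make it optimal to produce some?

29

Check each constraint at x*: lathe time 122/122 (tight); inspection 83/96 (slack 13); mill time 204/204 (tight).
Slack constraints have shadow price 0 (complementary slackness).
Dual feasibility on the basic columns requires 4·y_lathe time + 6·y_mill time = 46, 1·y_lathe time + 3·y_mill time = 22.
Solving: y_lathe time = 1, y_mill time = 7.
shafts enters the basis when its profit ≥ yᵀa₃ = 1·1 + 7·4 = 29.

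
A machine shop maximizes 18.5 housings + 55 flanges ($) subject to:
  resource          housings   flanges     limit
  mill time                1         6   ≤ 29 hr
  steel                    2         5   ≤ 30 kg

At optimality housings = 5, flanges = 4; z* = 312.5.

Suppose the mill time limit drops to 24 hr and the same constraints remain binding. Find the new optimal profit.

At the optimum: mill time uses 29 of 29 (binding); steel uses 30 of 30 (binding).
From A_Bᵀ y = c: 1·y_mill time + 2·y_steel = 18.5; 6·y_mill time + 5·y_steel = 55.
This yields shadow prices y_mill time = 2.5, y_steel = 8.
Δz = y_mill time·Δb = 2.5 × (-5) = -12.5, so new z* = 312.5 − 12.5 = 300.

300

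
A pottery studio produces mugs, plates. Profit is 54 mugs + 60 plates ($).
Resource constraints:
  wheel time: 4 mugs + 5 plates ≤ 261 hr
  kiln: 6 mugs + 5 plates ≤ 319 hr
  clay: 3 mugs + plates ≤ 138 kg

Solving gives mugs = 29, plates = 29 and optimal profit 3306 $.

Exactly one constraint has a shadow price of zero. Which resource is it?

clay

wheel time: 261/261 (binding)
kiln: 319/319 (binding)
clay: 116/138 (slack 22)
By complementary slackness, a constraint with positive slack has shadow price 0 → clay.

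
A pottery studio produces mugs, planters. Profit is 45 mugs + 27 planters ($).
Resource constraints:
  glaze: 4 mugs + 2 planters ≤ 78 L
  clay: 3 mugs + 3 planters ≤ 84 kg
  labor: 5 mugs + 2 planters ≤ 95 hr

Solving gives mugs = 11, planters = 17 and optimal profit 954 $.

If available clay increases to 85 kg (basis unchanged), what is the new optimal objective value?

957

Check each constraint at x*: glaze 78/78 (tight); clay 84/84 (tight); labor 89/95 (slack 6).
Slack constraints have shadow price 0 (complementary slackness).
Dual feasibility on the basic columns requires 4·y_glaze + 3·y_clay = 45, 2·y_glaze + 3·y_clay = 27.
Solving: y_glaze = 9, y_clay = 3.
Δz = y_clay·Δb = 3 × (1) = 3, so new z* = 954 + 3 = 957.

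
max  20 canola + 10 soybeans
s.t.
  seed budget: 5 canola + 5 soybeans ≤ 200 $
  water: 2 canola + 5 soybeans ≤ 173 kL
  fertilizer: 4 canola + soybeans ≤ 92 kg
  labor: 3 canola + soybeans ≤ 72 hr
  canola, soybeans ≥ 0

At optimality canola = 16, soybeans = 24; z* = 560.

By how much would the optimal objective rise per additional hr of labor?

5

At the optimum: seed budget uses 200 of 200 (binding); water uses 152 of 173 (slack = 21); fertilizer uses 88 of 92 (slack = 4); labor uses 72 of 72 (binding).
Since water, fertilizer are not tight, their duals are 0.
Dual feasibility on the basic columns requires 5·y_seed budget + 3·y_labor = 20, 5·y_seed budget + 1·y_labor = 10.
This yields shadow prices y_seed budget = 1, y_labor = 5.
Shadow price of labor = 5.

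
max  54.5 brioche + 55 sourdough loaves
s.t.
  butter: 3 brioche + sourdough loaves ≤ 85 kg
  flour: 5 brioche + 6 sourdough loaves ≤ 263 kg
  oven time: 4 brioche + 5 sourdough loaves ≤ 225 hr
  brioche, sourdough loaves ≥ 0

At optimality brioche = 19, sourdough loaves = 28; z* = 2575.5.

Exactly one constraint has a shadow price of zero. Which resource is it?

oven time

butter: 85/85 (binding)
flour: 263/263 (binding)
oven time: 216/225 (slack 9)
By complementary slackness, a constraint with positive slack has shadow price 0 → oven time.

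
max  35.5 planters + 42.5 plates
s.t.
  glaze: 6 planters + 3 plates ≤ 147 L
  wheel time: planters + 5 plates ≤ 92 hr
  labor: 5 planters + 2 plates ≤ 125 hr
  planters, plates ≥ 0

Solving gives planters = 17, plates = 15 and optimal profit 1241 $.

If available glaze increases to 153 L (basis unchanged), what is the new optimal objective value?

1271

Check each constraint at x*: glaze 147/147 (tight); wheel time 92/92 (tight); labor 115/125 (slack 10).
Since labor is not tight, its dual is 0.
The binding rows give the dual system: 6·y_glaze + 1·y_wheel time = 35.5 and 3·y_glaze + 5·y_wheel time = 42.5.
→ y_glaze = 5 and y_wheel time = 5.5.
Δz = y_glaze·Δb = 5 × (6) = 30, so new z* = 1241 + 30 = 1271.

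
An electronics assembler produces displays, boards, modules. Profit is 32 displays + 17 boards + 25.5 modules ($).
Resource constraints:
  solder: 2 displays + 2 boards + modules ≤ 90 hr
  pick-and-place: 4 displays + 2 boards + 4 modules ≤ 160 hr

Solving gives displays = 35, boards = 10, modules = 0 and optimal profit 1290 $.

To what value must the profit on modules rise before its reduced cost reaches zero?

Both solder and pick-and-place are binding at x*.
The binding rows give the dual system: 2·y_solder + 4·y_pick-and-place = 32 and 2·y_solder + 2·y_pick-and-place = 17.
This yields shadow prices y_solder = 1, y_pick-and-place = 7.5.
modules enters the basis when its profit ≥ yᵀa₃ = 1·1 + 7.5·4 = 31.

31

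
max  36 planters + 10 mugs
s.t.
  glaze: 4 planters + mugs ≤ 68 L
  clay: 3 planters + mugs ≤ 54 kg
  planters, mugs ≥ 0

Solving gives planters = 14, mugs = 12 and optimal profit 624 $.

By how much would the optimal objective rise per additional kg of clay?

4

Both glaze and clay are binding at x*.
From A_Bᵀ y = c: 4·y_glaze + 3·y_clay = 36; 1·y_glaze + 1·y_clay = 10.
Solving: y_glaze = 6, y_clay = 4.
Shadow price of clay = 4.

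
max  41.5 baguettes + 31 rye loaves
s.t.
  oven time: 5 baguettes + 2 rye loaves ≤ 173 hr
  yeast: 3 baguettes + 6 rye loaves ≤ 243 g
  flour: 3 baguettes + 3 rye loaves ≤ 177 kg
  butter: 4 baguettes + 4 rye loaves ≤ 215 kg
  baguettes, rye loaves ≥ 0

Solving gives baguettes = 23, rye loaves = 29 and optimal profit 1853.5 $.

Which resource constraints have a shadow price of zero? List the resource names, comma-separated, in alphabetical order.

oven time: 173/173 (binding)
yeast: 243/243 (binding)
flour: 156/177 (slack 21)
butter: 208/215 (slack 7)
By complementary slackness, a constraint with positive slack has shadow price 0 → butter, flour.

butter, flour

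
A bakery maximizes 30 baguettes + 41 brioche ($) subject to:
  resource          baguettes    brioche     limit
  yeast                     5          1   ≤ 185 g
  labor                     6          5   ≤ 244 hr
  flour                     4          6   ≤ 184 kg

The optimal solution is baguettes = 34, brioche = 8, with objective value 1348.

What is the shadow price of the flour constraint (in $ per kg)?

6

At the optimum: yeast uses 178 of 185 (slack = 7); labor uses 244 of 244 (binding); flour uses 184 of 184 (binding).
Since yeast is not tight, its dual is 0.
The binding rows give the dual system: 6·y_labor + 4·y_flour = 30 and 5·y_labor + 6·y_flour = 41.
This yields shadow prices y_labor = 1, y_flour = 6.
Shadow price of flour = 6.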